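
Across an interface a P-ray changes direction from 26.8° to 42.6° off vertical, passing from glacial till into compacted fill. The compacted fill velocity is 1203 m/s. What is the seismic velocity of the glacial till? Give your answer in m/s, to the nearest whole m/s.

801 m/s

Snell's law: sin 26.8°/V₁ = sin 42.6°/V₂.
V₁ = V₂·sin 26.8°/sin 42.6° = 1203 × 0.6661 = 801.34 m/s.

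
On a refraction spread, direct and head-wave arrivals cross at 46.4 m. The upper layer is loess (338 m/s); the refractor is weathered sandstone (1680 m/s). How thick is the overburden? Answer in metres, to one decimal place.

x_cross = 2h·√((V₂+V₁)/(V₂−V₁)) → h = x_cross / (2·√((V₂+V₁)/(V₂−V₁))).
√((V₂+V₁)/(V₂−V₁)) = √((1680+338)/(1680−338)) = 1.2263.
h = 46.4 / (2·1.2263) = 18.92 m.

18.9 m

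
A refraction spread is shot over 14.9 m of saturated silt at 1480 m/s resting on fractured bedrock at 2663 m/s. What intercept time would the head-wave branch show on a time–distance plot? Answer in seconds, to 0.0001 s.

tᵢ = 2h·√(V₂²−V₁²)/(V₁V₂).
√(V₂²−V₁²) = √(2663²−1480²) = 2213.9 m/s.
tᵢ = 2·14.9·2213.9/(1480·2663) = 0.01674 s.

0.0167 s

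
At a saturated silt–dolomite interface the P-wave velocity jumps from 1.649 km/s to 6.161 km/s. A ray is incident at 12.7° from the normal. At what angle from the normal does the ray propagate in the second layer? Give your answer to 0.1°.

55.2°

Snell's law: sin θ₂ = (V₂/V₁)·sin θ₁ = (6.161/1.649)·sin 12.7° = 0.8214.
θ₂ = sin⁻¹(0.8214) = 55.22° (from vertical).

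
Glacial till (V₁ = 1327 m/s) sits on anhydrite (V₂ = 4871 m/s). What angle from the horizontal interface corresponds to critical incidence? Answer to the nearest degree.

74°

Critical incidence: sin θ_c = V₁/V₂ = 1327/4871 = 0.2724.
θ_c = arcsin 0.2724 = 15.81°.
Measured from the interface: 90° − 15.81° = 74.19°.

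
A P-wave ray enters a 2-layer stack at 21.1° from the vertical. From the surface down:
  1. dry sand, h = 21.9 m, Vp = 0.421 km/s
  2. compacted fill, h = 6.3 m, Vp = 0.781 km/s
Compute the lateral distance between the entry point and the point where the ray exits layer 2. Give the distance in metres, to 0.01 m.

p = sin θ₁/V₁ = sin 21.1°/0.421 = 8.5510e-01 s/km is conserved through the stack.
Layer 1: θ = 21.10°; offset = 21.9·tan 21.10° = 8.4505 m.
Layer 2: sin θ = p·0.781 = 0.6678 → θ = 41.90°; offset = 6.3·tan 41.90° = 5.6527 m.
Total horizontal offset = 14.1032 m.

14.10 m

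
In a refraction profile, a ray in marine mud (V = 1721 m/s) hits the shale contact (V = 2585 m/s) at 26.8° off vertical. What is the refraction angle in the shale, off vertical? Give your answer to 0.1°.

sin θ₁/V₁ = sin θ₂/V₂ ⇒ sin θ₂ = 2585·sin 26.8°/1721 = 2585·0.4509/1721 = 0.6772.
θ₂ = sin⁻¹(0.6772) = 42.63° (from vertical).

42.6°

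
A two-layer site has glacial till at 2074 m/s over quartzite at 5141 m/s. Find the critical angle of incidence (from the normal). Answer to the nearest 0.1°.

At critical incidence the refracted ray runs along the interface (θ₂ = 90°), so sin θ_c = V₁/V₂.
θ_c = arcsin(2074/5141) = arcsin 0.4034 = 23.79°.

23.8°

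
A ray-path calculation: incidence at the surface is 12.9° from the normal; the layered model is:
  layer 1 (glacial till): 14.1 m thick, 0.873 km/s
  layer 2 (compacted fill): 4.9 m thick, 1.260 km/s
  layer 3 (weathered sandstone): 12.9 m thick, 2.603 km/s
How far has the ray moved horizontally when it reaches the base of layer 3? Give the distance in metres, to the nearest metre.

16 m

Apply Snell's law at each interface; in layer i the horizontal offset is hᵢ·tan θᵢ.
Layer 1: θ = 12.90°; offset = 14.1·tan 12.90° = 3.229 m.
Layer 2: sin θ = 1.260·sin 12.9°/0.873 = 0.3222, θ = 18.80°; offset = 4.9·tan 18.80° = 1.668 m.
Layer 3: sin θ = 2.603·sin 12.9°/0.873 = 0.6657, θ = 41.73°; offset = 12.9·tan 41.73° = 11.507 m.
Total horizontal offset = 16.404 m.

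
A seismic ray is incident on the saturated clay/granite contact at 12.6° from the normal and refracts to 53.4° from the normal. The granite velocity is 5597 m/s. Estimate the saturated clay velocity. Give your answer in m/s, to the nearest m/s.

Snell's law: sin 12.6°/V₁ = sin 53.4°/V₂.
V₁ = V₂·sin 12.6°/sin 53.4° = 5597 × 0.2717 = 1520.83 m/s.

1521 m/s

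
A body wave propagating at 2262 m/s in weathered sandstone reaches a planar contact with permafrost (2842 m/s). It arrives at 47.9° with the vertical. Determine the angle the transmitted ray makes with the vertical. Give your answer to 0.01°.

Snell's law: sin θ₂ = (V₂/V₁)·sin θ₁ = (2842/2262)·sin 47.9° = 0.9322.
θ₂ = arcsin 0.9322 = 68.78° from the normal.

68.78°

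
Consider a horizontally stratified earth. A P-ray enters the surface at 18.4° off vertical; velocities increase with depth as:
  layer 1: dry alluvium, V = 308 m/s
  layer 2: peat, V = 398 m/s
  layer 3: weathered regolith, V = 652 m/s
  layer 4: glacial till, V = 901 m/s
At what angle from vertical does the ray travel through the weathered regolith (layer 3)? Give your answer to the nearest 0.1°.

Snell's law across each interface conserves sin θ / V, so sin θ_3 = V_3·sin θ₁/V₁.
sin θ_3 = 652 × sin 18.4° / 308 = 0.6682.
θ_3 = arcsin 0.6682 = 41.93°.

41.9°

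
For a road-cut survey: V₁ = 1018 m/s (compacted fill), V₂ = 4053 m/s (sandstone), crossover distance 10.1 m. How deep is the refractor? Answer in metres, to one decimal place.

3.9 m

x_cross = 2h·√((V₂+V₁)/(V₂−V₁)) → h = x_cross / (2·√((V₂+V₁)/(V₂−V₁))).
√((V₂+V₁)/(V₂−V₁)) = √((4053+1018)/(4053−1018)) = 1.2926.
h = 10.1 / (2·1.2926) = 3.91 m.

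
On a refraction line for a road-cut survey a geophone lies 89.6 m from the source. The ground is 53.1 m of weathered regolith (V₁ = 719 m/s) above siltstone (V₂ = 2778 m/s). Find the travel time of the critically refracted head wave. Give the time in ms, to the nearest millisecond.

t = x/V₂ + 2h·√(V₂²−V₁²)/(V₁V₂).
√(V₂²−V₁²) = √(2778²−719²) = 2683.3 m/s; delay term = 2·53.1·2683.3/(719·2778) = 0.14267 s.
t = 89.6/2778 + 0.14267 = 0.17493 s.

175 ms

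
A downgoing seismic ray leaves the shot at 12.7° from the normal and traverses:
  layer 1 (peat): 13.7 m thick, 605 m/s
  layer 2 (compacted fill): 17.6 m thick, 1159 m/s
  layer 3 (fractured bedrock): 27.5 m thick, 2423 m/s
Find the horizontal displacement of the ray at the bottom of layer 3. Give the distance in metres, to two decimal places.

Apply Snell's law at each interface; in layer i the horizontal offset is hᵢ·tan θᵢ.
Layer 1: θ = 12.70°; offset = 13.7·tan 12.70° = 3.0874 m.
Layer 2: sin θ = 1159·sin 12.7°/605 = 0.4212, θ = 24.91°; offset = 17.6·tan 24.91° = 8.1726 m.
Layer 3: sin θ = 2423·sin 12.7°/605 = 0.8805, θ = 61.70°; offset = 27.5·tan 61.70° = 51.0724 m.
Summing the layer offsets gives 62.3324 m.

62.33 m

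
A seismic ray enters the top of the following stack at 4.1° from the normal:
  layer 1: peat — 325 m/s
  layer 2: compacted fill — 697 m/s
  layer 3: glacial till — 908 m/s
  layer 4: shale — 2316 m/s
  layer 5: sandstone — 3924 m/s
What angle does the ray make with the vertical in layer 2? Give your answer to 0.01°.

8.82°

Snell's law across each interface conserves sin θ / V, so sin θ_2 = V_2·sin θ₁/V₁.
sin θ_2 = 697 × sin 4.1° / 325 = 0.1533.
θ_2 = arcsin 0.1533 = 8.82°.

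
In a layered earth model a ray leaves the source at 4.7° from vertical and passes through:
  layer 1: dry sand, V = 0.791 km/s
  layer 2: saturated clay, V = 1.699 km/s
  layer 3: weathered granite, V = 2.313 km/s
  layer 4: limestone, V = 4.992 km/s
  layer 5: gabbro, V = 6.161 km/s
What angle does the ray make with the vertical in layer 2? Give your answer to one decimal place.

Snell's law across each interface conserves sin θ / V, so sin θ_2 = V_2·sin θ₁/V₁.
sin θ_2 = 1.699 × sin 4.7° / 0.791 = 0.1760.
θ_2 = 10.14° from the vertical.

10.1°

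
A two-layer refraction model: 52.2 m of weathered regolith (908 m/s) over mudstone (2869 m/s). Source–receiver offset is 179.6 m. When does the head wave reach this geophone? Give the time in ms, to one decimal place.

171.7 ms

θ_c = arcsin(V₁/V₂) = arcsin(908/2869) = 18.45°, cos θ_c = 0.9486.
Intercept time tᵢ = 2h cos θ_c / V₁ = 2·52.2·0.9486/908 = 0.10907 s.
t = x/V₂ + tᵢ = 179.6/2869 + 0.10907 = 0.17167 s.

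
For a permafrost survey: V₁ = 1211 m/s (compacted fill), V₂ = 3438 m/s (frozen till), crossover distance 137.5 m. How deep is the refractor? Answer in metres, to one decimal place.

47.6 m

h = (x_cross/2)·√((V₂−V₁)/(V₂+V₁)).
(V₂−V₁)/(V₂+V₁) = (3438−1211)/(3438+1211) = 0.4790; √ = 0.6921.
h = (137.5/2)·0.6921 = 47.58 m.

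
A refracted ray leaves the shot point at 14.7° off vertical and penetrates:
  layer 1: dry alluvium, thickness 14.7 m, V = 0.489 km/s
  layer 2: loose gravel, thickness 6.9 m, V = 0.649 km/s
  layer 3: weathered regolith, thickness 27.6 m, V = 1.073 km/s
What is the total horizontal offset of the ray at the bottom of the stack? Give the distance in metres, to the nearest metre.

25 m

Ray parameter p = sin 14.7° / 0.489 km/s = 5.1893e-01 s/km.
Layer 1: θ = 14.70°; offset = 14.7·tan 14.70° = 3.856 m.
Layer 2: sin θ = p·0.649 = 0.3368 → θ = 19.68°; offset = 6.9·tan 19.68° = 2.468 m.
Layer 3: sin θ = p·1.073 = 0.5568 → θ = 33.84°; offset = 27.6·tan 33.84° = 18.502 m.
Total horizontal offset = 24.826 m.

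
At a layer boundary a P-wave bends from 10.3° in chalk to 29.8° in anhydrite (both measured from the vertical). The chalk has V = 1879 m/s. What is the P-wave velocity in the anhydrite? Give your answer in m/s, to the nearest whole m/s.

5223 m/s

Snell's law: sin 10.3°/V₁ = sin 29.8°/V₂.
V₂ = V₁·sin 29.8°/sin 10.3° = 1879 × 2.7795 = 5222.61 m/s.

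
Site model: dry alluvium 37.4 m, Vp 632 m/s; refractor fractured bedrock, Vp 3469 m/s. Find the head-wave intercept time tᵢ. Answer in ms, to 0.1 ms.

tᵢ = 2h·√(V₂²−V₁²)/(V₁V₂).
√(V₂²−V₁²) = √(3469²−632²) = 3410.9 m/s.
tᵢ = 2·37.4·3410.9/(632·3469) = 0.11637 s.

116.4 ms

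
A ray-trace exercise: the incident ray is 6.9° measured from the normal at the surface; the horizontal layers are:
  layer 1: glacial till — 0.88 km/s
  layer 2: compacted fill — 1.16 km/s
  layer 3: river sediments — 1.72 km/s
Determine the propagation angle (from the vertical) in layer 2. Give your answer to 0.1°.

9.1°

Snell's law across each interface conserves sin θ / V, so sin θ_2 = V_2·sin θ₁/V₁.
sin θ_2 = 1.16 × sin 6.9° / 0.88 = 0.1584.
θ_2 = 9.11° from the vertical.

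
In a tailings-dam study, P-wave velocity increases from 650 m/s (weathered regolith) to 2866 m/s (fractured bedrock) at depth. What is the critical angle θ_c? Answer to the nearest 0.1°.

13.1°

Critical incidence: sin θ_c = V₁/V₂ = 650/2866 = 0.2268.
θ_c = arcsin 0.2268 = 13.11°.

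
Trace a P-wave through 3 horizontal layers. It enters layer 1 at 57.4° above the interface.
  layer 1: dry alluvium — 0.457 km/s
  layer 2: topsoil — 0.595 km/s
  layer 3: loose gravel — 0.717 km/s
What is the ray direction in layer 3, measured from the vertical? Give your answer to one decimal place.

From the normal: θ₁ = 90° − 57.4° = 32.6°.
Snell's law across each interface conserves sin θ / V, so sin θ_3 = V_3·sin θ₁/V₁.
sin θ_3 = 0.717 × sin 32.6° / 0.457 = 0.8453.
θ_3 = 57.70° from the vertical.

57.7°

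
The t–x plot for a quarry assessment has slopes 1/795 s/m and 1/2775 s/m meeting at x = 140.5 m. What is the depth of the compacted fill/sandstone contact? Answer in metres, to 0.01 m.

x_cross = 2h·√((V₂+V₁)/(V₂−V₁)) → h = x_cross / (2·√((V₂+V₁)/(V₂−V₁))).
√((V₂+V₁)/(V₂−V₁)) = √((2775+795)/(2775−795)) = 1.3428.
h = 140.5 / (2·1.3428) = 52.32 m.

52.32 m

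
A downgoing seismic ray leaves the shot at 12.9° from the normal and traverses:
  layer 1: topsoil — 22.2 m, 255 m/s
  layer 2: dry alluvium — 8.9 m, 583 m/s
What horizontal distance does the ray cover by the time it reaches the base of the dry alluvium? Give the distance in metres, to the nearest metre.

10 m

Ray parameter p = sin 12.9° / 255 m/s = 8.7549e-04 s/m.
Layer 1: θ = 12.90°; offset = 22.2·tan 12.90° = 5.084 m.
Layer 2: sin θ = p·583 = 0.5104 → θ = 30.69°; offset = 8.9·tan 30.69° = 5.283 m.
Σ offsets = 10.367 m.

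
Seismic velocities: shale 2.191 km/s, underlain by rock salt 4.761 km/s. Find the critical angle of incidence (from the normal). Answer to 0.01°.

27.40°

At critical incidence the refracted ray runs along the interface (θ₂ = 90°), so sin θ_c = V₁/V₂.
θ_c = arcsin(2.191/4.761) = arcsin 0.4602 = 27.40°.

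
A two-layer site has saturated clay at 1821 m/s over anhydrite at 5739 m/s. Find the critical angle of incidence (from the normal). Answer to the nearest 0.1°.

18.5°

At critical incidence the refracted ray runs along the interface (θ₂ = 90°), so sin θ_c = V₁/V₂.
θ_c = arcsin(1821/5739) = arcsin 0.3173 = 18.50°.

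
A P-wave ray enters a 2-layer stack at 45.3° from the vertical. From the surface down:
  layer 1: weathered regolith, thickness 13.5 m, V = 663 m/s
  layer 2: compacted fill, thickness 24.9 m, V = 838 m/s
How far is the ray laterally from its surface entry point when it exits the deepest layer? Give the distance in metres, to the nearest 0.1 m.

64.6 m

p = sin θ₁/V₁ = sin 45.3°/663 = 1.0721e-03 s/m is conserved through the stack.
Layer 1: θ = 45.30°; offset = 13.5·tan 45.30° = 13.642 m.
Layer 2: sin θ = p·838 = 0.8984 → θ = 63.95°; offset = 24.9·tan 63.95° = 50.941 m.
Total horizontal offset = 64.583 m.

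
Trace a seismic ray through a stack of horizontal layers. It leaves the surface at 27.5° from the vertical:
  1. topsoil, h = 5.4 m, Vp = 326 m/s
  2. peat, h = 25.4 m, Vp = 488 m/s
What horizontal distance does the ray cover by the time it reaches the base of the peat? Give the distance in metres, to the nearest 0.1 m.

Ray parameter p = sin 27.5° / 326 m/s = 1.4164e-03 s/m.
Layer 1: θ = 27.50°; offset = 5.4·tan 27.50° = 2.811 m.
Layer 2: sin θ = p·488 = 0.6912 → θ = 43.73°; offset = 25.4·tan 43.73° = 24.295 m.
Summing the layer offsets gives 27.106 m.

27.1 m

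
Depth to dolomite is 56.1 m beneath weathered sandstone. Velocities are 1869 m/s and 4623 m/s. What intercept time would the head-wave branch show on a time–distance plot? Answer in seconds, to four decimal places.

θ_c = arcsin(V₁/V₂) = arcsin(1869/4623) = 23.85°; cos θ_c = 0.9146.
tᵢ = 2h·cos θ_c / V₁ = 2·56.1·0.9146 / 1869 = 0.05491 s.

0.0549 s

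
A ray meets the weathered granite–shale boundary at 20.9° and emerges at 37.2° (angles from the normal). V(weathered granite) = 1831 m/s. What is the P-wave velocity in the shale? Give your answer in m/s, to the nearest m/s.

3103 m/s

sin 20.9° = 0.3567; sin 37.2° = 0.6046.
V₂ = V₁·(sin θ₂/sin θ₁) = 1831·(0.6046/0.3567) = 3103.18 m/s.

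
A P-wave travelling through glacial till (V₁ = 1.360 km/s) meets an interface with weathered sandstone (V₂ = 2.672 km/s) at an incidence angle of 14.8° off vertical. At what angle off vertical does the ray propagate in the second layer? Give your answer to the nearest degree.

Snell's law: sin θ₂ = (V₂/V₁)·sin θ₁ = (2.672/1.360)·sin 14.8° = 0.5019.
θ₂ = sin⁻¹(0.5019) = 30.12° (from vertical).

30°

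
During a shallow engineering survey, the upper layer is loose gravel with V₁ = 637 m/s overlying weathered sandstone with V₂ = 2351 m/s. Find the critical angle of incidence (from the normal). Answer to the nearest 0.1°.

At critical incidence the refracted ray runs along the interface (θ₂ = 90°), so sin θ_c = V₁/V₂.
θ_c = arcsin(637/2351) = arcsin 0.2709 = 15.72°.

15.7°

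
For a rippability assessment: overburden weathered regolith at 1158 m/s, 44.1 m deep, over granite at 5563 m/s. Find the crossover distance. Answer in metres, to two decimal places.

x_cross = 2h·√((V₂+V₁)/(V₂−V₁)).
(V₂+V₁)/(V₂−V₁) = (5563+1158)/(5563−1158) = 1.5258; √ = 1.2352.
x_cross = 2·44.1·1.2352 = 108.95 m.

108.95 m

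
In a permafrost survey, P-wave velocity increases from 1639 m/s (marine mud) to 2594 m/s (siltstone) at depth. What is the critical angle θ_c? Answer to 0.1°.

At critical incidence the refracted ray runs along the interface (θ₂ = 90°), so sin θ_c = V₁/V₂.
θ_c = arcsin(1639/2594) = arcsin 0.6318 = 39.19°.

39.2°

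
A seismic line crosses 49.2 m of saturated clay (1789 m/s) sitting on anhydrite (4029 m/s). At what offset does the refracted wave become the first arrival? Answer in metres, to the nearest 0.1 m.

θ_c = arcsin(1789/4029) = 26.36°, so cos θ_c = 0.8960 and tᵢ = 2h cos θ_c/V₁ = 0.0493 s.
At crossover x/V₁ = x/V₂ + tᵢ ⇒ x = tᵢ/(1/V₁ − 1/V₂) = 0.04928/(5.5897e-04 − 2.4820e-04) = 158.58 m.

158.6 m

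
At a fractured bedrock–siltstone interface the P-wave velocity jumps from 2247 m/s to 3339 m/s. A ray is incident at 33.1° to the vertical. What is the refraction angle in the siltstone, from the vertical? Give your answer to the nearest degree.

54°

sin θ₁/V₁ = sin θ₂/V₂ ⇒ sin θ₂ = 3339·sin 33.1°/2247 = 3339·0.5461/2247 = 0.8115.
θ₂ = arcsin 0.8115 = 54.24° from the normal.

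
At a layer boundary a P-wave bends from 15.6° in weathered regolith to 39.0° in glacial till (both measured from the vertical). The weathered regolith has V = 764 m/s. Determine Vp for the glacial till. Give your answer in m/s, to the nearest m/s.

1788 m/s

sin 15.6° = 0.2689; sin 39.0° = 0.6293.
V₂ = V₁·(sin θ₂/sin θ₁) = 764·(0.6293/0.2689) = 1787.90 m/s.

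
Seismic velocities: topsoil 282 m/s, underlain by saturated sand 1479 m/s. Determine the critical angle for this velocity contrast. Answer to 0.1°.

11.0°

Critical incidence: sin θ_c = V₁/V₂ = 282/1479 = 0.1907.
θ_c = arcsin 0.1907 = 10.99°.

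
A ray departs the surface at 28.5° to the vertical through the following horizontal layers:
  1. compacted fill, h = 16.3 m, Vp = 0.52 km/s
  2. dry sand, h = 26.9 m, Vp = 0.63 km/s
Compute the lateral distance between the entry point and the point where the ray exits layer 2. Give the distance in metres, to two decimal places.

Apply Snell's law at each interface; in layer i the horizontal offset is hᵢ·tan θᵢ.
Layer 1: θ = 28.50°; offset = 16.3·tan 28.50° = 8.8502 m.
Layer 2: sin θ = 0.63·sin 28.5°/0.52 = 0.5781, θ = 35.32°; offset = 26.9·tan 35.32° = 19.0581 m.
Σ offsets = 27.9082 m.

27.91 m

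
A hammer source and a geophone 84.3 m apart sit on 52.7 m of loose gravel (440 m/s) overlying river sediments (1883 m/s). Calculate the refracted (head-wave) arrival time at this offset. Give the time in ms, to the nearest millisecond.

278 ms

θ_c = arcsin(V₁/V₂) = arcsin(440/1883) = 13.51°, cos θ_c = 0.9723.
Intercept time tᵢ = 2h cos θ_c / V₁ = 2·52.7·0.9723/440 = 0.23291 s.
t = x/V₂ + tᵢ = 84.3/1883 + 0.23291 = 0.27768 s.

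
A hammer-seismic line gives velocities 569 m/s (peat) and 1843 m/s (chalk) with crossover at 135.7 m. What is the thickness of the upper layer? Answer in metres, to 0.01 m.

x_cross = 2h·√((V₂+V₁)/(V₂−V₁)) → h = x_cross / (2·√((V₂+V₁)/(V₂−V₁))).
√((V₂+V₁)/(V₂−V₁)) = √((1843+569)/(1843−569)) = 1.3760.
h = 135.7 / (2·1.3760) = 49.31 m.

49.31 m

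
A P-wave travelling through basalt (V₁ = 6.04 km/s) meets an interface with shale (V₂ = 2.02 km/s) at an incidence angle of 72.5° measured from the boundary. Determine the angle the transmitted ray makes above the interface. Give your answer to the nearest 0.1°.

Convert to the normal: θ₁ = 90° − 72.5° = 17.5°.
Snell's law: sin θ₂ = (V₂/V₁)·sin θ₁ = (2.02/6.04)·sin 17.5° = 0.1006.
θ₂ = sin⁻¹(0.1006) = 5.77° (from vertical).
From the interface: 90° − 5.77° = 84.23°.

84.2°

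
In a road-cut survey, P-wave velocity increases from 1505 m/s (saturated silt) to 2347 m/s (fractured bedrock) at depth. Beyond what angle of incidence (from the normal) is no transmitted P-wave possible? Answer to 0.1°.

39.9°

Critical incidence: sin θ_c = V₁/V₂ = 1505/2347 = 0.6412.
θ_c = arcsin 0.6412 = 39.88°.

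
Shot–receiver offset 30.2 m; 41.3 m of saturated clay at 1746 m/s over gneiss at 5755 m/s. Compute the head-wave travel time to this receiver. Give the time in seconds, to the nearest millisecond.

0.050 s

θ_c = arcsin(V₁/V₂) = arcsin(1746/5755) = 17.66°, cos θ_c = 0.9529.
Intercept time tᵢ = 2h cos θ_c / V₁ = 2·41.3·0.9529/1746 = 0.04508 s.
t = x/V₂ + tᵢ = 30.2/5755 + 0.04508 = 0.05033 s.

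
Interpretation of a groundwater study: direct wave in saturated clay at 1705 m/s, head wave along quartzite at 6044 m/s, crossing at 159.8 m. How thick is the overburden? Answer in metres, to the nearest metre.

60 m

x_cross = 2h·√((V₂+V₁)/(V₂−V₁)) → h = x_cross / (2·√((V₂+V₁)/(V₂−V₁))).
√((V₂+V₁)/(V₂−V₁)) = √((6044+1705)/(6044−1705)) = 1.3364.
h = 159.8 / (2·1.3364) = 59.79 m.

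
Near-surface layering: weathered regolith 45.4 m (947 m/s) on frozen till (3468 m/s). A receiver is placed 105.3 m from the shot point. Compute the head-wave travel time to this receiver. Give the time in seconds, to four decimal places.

t = x/V₂ + 2h·√(V₂²−V₁²)/(V₁V₂).
√(V₂²−V₁²) = √(3468²−947²) = 3336.2 m/s; delay term = 2·45.4·3336.2/(947·3468) = 0.09224 s.
t = 105.3/3468 + 0.09224 = 0.12260 s.

0.1226 s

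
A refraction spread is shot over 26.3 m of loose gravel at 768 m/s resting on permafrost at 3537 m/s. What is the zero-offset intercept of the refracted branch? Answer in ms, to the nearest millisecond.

tᵢ = 2h·√(V₂²−V₁²)/(V₁V₂).
√(V₂²−V₁²) = √(3537²−768²) = 3452.6 m/s.
tᵢ = 2·26.3·3452.6/(768·3537) = 0.06686 s.

67 ms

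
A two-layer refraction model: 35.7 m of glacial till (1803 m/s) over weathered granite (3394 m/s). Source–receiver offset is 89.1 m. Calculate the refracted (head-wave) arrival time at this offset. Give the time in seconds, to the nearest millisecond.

t = x/V₂ + 2h·√(V₂²−V₁²)/(V₁V₂).
√(V₂²−V₁²) = √(3394²−1803²) = 2875.5 m/s; delay term = 2·35.7·2875.5/(1803·3394) = 0.03355 s.
t = 89.1/3394 + 0.03355 = 0.05980 s.

0.060 s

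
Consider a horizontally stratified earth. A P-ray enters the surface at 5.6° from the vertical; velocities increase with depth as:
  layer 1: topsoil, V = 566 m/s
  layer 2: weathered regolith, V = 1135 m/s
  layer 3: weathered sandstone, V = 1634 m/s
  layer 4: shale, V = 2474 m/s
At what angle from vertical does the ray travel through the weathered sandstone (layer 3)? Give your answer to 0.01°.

16.36°

Ray parameter p = sin 5.6° / 566 = 1.7241e-04 s/m.
sin θ_3 = p·V_3 = 1.7241e-04 × 1634 = 0.2817.
θ_3 = arcsin 0.2817 = 16.36°.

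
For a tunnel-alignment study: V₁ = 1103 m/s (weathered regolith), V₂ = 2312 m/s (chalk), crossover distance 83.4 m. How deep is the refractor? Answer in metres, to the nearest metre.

25 m

x_cross = 2h·√((V₂+V₁)/(V₂−V₁)) → h = x_cross / (2·√((V₂+V₁)/(V₂−V₁))).
√((V₂+V₁)/(V₂−V₁)) = √((2312+1103)/(2312−1103)) = 1.6807.
h = 83.4 / (2·1.6807) = 24.81 m.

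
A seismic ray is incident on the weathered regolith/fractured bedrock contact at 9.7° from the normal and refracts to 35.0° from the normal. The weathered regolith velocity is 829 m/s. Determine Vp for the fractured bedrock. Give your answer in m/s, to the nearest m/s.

2822 m/s

sin 9.7° = 0.1685; sin 35.0° = 0.5736.
V₂ = V₁·(sin θ₂/sin θ₁) = 829·(0.5736/0.1685) = 2822.11 m/s.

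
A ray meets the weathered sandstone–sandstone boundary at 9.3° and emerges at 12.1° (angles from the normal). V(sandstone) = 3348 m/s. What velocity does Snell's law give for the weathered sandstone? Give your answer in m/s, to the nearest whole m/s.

2581 m/s

Snell's law: sin 9.3°/V₁ = sin 12.1°/V₂.
V₁ = V₂·sin 9.3°/sin 12.1° = 3348 × 0.7709 = 2581.11 m/s.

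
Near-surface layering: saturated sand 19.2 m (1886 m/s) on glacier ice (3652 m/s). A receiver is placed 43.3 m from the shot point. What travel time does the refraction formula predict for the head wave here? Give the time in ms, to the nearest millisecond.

29 ms

t = x/V₂ + 2h·√(V₂²−V₁²)/(V₁V₂).
√(V₂²−V₁²) = √(3652²−1886²) = 3127.3 m/s; delay term = 2·19.2·3127.3/(1886·3652) = 0.01744 s.
t = 43.3/3652 + 0.01744 = 0.02929 s.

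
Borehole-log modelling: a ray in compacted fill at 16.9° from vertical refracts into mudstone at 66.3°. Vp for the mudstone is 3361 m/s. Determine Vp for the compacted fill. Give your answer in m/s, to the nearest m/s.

1067 m/s

sin 16.9° = 0.2907; sin 66.3° = 0.9157.
V₁ = V₂·(sin θ₁/sin θ₂) = 3361·(0.2907/0.9157) = 1067.04 m/s.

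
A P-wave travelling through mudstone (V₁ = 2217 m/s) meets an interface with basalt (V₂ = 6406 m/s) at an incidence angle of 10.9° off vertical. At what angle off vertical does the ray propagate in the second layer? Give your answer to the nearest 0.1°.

33.1°

sin θ₁/V₁ = sin θ₂/V₂ ⇒ sin θ₂ = 6406·sin 10.9°/2217 = 6406·0.1891/2217 = 0.5464.
θ₂ = sin⁻¹(0.5464) = 33.12° (from vertical).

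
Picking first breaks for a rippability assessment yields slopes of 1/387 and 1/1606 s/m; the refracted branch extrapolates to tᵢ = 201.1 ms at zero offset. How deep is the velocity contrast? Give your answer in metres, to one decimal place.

h = tᵢ·V₁·V₂ / (2·√(V₂²−V₁²)).
√(V₂²−V₁²) = √(1606² − 387²) = 1558.7 m/s.
h = 0.2011 s × 387 × 1606 / (2 × 1558.7) = 40.09 m.

40.1 m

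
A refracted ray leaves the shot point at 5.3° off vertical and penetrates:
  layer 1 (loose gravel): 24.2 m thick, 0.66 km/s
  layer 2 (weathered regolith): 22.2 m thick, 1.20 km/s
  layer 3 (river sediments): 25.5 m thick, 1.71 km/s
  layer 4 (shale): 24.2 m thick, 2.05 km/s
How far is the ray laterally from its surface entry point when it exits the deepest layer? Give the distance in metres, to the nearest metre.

20 m

Ray parameter p = sin 5.3° / 0.66 km/s = 1.3996e-01 s/km.
Layer 1: θ = 5.30°; offset = 24.2·tan 5.30° = 2.245 m.
Layer 2: sin θ = p·1.20 = 0.1679 → θ = 9.67°; offset = 22.2·tan 9.67° = 3.782 m.
Layer 3: sin θ = p·1.71 = 0.2393 → θ = 13.85°; offset = 25.5·tan 13.85° = 6.285 m.
Layer 4: sin θ = p·2.05 = 0.2869 → θ = 16.67°; offset = 24.2·tan 16.67° = 7.248 m.
Total horizontal offset = 19.560 m.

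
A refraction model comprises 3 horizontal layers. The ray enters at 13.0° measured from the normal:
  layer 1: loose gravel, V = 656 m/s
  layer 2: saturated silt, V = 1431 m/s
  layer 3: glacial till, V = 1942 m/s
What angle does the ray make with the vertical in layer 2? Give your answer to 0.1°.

29.4°

Snell's law across each interface conserves sin θ / V, so sin θ_2 = V_2·sin θ₁/V₁.
sin θ_2 = 1431 × sin 13.0° / 656 = 0.4907.
θ_2 = 29.39° from the vertical.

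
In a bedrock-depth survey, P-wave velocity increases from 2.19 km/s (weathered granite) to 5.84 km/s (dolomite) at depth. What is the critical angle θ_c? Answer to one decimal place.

At critical incidence the refracted ray runs along the interface (θ₂ = 90°), so sin θ_c = V₁/V₂.
θ_c = arcsin(2.19/5.84) = arcsin 0.3750 = 22.02°.

22.0°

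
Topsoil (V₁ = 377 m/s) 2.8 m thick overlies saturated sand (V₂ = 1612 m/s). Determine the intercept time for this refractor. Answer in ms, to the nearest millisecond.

tᵢ = 2h·√(V₂²−V₁²)/(V₁V₂).
√(V₂²−V₁²) = √(1612²−377²) = 1567.3 m/s.
tᵢ = 2·2.8·1567.3/(377·1612) = 0.01444 s.

14 ms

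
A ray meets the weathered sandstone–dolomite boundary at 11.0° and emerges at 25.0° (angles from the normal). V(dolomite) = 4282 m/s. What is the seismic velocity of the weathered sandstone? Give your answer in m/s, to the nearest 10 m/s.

1930 m/s

sin 11.0° = 0.1908; sin 25.0° = 0.4226.
V₁ = V₂·(sin θ₁/sin θ₂) = 4282·(0.1908/0.4226) = 1933.29 m/s.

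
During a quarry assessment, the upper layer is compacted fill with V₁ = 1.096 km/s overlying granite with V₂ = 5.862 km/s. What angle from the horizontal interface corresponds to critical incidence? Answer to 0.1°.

Critical incidence: sin θ_c = V₁/V₂ = 1.096/5.862 = 0.1870.
θ_c = arcsin 0.1870 = 10.78°.
Measured from the interface: 90° − 10.78° = 79.22°.

79.2°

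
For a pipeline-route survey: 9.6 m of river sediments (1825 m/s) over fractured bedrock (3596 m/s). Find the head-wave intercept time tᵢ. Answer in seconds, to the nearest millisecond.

θ_c = arcsin(V₁/V₂) = arcsin(1825/3596) = 30.50°; cos θ_c = 0.8616.
tᵢ = 2h·cos θ_c / V₁ = 2·9.6·0.8616 / 1825 = 0.00906 s.

0.009 s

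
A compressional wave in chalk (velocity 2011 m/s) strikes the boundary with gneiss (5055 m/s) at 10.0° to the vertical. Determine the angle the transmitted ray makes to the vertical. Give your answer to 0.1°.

Snell's law: sin θ₂ = (V₂/V₁)·sin θ₁ = (5055/2011)·sin 10.0° = 0.4365.
θ₂ = arcsin 0.4365 = 25.88° from the normal.

25.9°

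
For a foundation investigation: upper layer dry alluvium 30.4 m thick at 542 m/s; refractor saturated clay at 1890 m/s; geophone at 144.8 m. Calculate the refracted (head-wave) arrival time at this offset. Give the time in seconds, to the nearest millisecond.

t = x/V₂ + 2h·√(V₂²−V₁²)/(V₁V₂).
√(V₂²−V₁²) = √(1890²−542²) = 1810.6 m/s; delay term = 2·30.4·1810.6/(542·1890) = 0.10747 s.
t = 144.8/1890 + 0.10747 = 0.18408 s.

0.184 s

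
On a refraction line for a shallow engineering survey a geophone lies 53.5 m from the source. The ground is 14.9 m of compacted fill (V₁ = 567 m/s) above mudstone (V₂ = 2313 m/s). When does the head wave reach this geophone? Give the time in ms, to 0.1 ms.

74.1 ms

θ_c = arcsin(V₁/V₂) = arcsin(567/2313) = 14.19°, cos θ_c = 0.9695.
Intercept time tᵢ = 2h cos θ_c / V₁ = 2·14.9·0.9695/567 = 0.05095 s.
t = x/V₂ + tᵢ = 53.5/2313 + 0.05095 = 0.07408 s.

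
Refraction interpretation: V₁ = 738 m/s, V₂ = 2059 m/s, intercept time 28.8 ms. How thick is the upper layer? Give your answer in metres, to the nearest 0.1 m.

11.4 m

h = tᵢ·V₁·V₂ / (2·√(V₂²−V₁²)).
√(V₂²−V₁²) = √(2059² − 738²) = 1922.2 m/s.
h = 0.0288 s × 738 × 2059 / (2 × 1922.2) = 11.38 m.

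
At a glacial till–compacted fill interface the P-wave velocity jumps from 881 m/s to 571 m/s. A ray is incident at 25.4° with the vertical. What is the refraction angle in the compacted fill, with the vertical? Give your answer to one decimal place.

16.1°

sin θ₁/V₁ = sin θ₂/V₂ ⇒ sin θ₂ = 571·sin 25.4°/881 = 571·0.4289/881 = 0.2780.
θ₂ = sin⁻¹(0.2780) = 16.14° (from vertical).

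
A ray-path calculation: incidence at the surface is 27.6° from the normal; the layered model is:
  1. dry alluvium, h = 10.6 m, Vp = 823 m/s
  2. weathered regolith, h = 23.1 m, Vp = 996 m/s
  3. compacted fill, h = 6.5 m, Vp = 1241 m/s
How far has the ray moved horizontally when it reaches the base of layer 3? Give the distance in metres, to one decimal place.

p = sin θ₁/V₁ = sin 27.6°/823 = 5.6294e-04 s/m is conserved through the stack.
Layer 1: θ = 27.60°; offset = 10.6·tan 27.60° = 5.542 m.
Layer 2: sin θ = p·996 = 0.5607 → θ = 34.10°; offset = 23.1·tan 34.10° = 15.642 m.
Layer 3: sin θ = p·1241 = 0.6986 → θ = 44.32°; offset = 6.5·tan 44.32° = 6.346 m.
Σ offsets = 27.530 m.

27.5 m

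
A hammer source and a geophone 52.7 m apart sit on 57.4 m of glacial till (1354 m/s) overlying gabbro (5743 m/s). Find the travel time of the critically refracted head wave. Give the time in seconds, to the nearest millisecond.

0.092 s

t = x/V₂ + 2h·√(V₂²−V₁²)/(V₁V₂).
√(V₂²−V₁²) = √(5743²−1354²) = 5581.1 m/s; delay term = 2·57.4·5581.1/(1354·5743) = 0.08240 s.
t = 52.7/5743 + 0.08240 = 0.09157 s.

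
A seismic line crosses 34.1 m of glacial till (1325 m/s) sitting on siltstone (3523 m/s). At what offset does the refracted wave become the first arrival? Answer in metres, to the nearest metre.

x_cross = 2h·√((V₂+V₁)/(V₂−V₁)).
(V₂+V₁)/(V₂−V₁) = (3523+1325)/(3523−1325) = 2.2056; √ = 1.4851.
x_cross = 2·34.1·1.4851 = 101.29 m.

101 m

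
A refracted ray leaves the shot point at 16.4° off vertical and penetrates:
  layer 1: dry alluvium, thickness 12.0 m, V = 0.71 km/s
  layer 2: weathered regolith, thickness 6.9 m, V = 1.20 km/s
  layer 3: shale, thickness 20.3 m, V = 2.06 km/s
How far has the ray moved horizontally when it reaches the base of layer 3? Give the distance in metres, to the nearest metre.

Apply Snell's law at each interface; in layer i the horizontal offset is hᵢ·tan θᵢ.
Layer 1: θ = 16.40°; offset = 12.0·tan 16.40° = 3.532 m.
Layer 2: sin θ = 1.20·sin 16.4°/0.71 = 0.4772, θ = 28.50°; offset = 6.9·tan 28.50° = 3.747 m.
Layer 3: sin θ = 2.06·sin 16.4°/0.71 = 0.8192, θ = 55.00°; offset = 20.3·tan 55.00° = 28.995 m.
Σ offsets = 36.274 m.

36 m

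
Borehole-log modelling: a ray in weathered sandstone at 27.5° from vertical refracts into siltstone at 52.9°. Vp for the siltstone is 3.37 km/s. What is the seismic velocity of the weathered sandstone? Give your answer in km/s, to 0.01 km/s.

1.95 km/s

Snell's law: sin 27.5°/V₁ = sin 52.9°/V₂.
V₁ = V₂·sin 27.5°/sin 52.9° = 3.37 × 0.5789 = 1.95 km/s.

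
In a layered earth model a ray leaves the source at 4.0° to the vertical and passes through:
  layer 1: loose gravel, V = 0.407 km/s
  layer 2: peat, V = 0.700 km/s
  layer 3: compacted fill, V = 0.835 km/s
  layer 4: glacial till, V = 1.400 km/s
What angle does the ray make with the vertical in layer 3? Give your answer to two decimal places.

8.23°

Ray parameter p = sin 4.0° / 0.407 = 1.7139e-01 s/km.
sin θ_3 = p·V_3 = 1.7139e-01 × 0.835 = 0.1431.
θ_3 = arcsin 0.1431 = 8.23°.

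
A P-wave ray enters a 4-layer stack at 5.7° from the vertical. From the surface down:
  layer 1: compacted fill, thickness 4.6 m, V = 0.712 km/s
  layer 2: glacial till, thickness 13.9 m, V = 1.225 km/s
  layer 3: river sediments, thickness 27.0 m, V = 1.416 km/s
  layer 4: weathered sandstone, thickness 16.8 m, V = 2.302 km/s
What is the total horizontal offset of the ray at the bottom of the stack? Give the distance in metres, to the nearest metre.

Ray parameter p = sin 5.7° / 0.712 km/s = 1.3949e-01 s/km.
Layer 1: θ = 5.70°; offset = 4.6·tan 5.70° = 0.459 m.
Layer 2: sin θ = p·1.225 = 0.1709 → θ = 9.84°; offset = 13.9·tan 9.84° = 2.411 m.
Layer 3: sin θ = p·1.416 = 0.1975 → θ = 11.39°; offset = 27.0·tan 11.39° = 5.440 m.
Layer 4: sin θ = p·2.302 = 0.3211 → θ = 18.73°; offset = 16.8·tan 18.73° = 5.696 m.
Σ offsets = 14.007 m.

14 m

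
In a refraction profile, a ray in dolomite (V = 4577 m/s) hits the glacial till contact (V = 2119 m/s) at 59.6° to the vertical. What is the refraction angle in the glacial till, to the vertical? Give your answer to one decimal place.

23.5°

Snell's law: sin θ₂ = (V₂/V₁)·sin θ₁ = (2119/4577)·sin 59.6° = 0.3993.
θ₂ = sin⁻¹(0.3993) = 23.54° (from vertical).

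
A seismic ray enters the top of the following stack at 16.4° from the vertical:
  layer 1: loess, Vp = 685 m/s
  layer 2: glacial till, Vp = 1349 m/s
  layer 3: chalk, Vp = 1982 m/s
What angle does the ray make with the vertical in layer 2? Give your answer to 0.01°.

33.78°

Snell's law across each interface conserves sin θ / V, so sin θ_2 = V_2·sin θ₁/V₁.
sin θ_2 = 1349 × sin 16.4° / 685 = 0.5560.
θ_2 = arcsin 0.5560 = 33.78°.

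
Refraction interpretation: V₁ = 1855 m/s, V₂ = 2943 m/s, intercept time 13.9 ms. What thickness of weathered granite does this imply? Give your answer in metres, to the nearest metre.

h = tᵢ·V₁·V₂ / (2·√(V₂²−V₁²)).
√(V₂²−V₁²) = √(2943² − 1855²) = 2284.8 m/s.
h = 0.0139 s × 1855 × 2943 / (2 × 2284.8) = 16.61 m.

17 m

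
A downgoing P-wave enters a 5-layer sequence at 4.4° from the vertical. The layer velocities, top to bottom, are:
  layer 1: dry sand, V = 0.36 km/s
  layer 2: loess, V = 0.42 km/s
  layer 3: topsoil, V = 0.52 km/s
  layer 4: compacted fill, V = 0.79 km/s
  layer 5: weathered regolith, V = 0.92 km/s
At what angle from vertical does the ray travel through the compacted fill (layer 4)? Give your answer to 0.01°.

Ray parameter p = sin 4.4° / 0.36 = 2.1311e-01 s/km.
sin θ_4 = p·V_4 = 2.1311e-01 × 0.79 = 0.1684.
θ_4 = 9.69° from the vertical.

9.69°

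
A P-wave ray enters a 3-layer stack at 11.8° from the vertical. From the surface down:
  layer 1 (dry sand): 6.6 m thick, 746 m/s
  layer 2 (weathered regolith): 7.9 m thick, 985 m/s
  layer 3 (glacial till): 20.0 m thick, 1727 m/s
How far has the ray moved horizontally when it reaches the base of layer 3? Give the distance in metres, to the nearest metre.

Apply Snell's law at each interface; in layer i the horizontal offset is hᵢ·tan θᵢ.
Layer 1: θ = 11.80°; offset = 6.6·tan 11.80° = 1.379 m.
Layer 2: sin θ = 985·sin 11.8°/746 = 0.2700, θ = 15.66°; offset = 7.9·tan 15.66° = 2.215 m.
Layer 3: sin θ = 1727·sin 11.8°/746 = 0.4734, θ = 28.26°; offset = 20.0·tan 28.26° = 10.749 m.
Total horizontal offset = 14.343 m.

14 m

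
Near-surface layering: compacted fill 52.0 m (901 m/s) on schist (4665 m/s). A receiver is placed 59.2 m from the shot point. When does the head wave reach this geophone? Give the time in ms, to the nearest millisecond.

126 ms

t = x/V₂ + 2h·√(V₂²−V₁²)/(V₁V₂).
√(V₂²−V₁²) = √(4665²−901²) = 4577.2 m/s; delay term = 2·52.0·4577.2/(901·4665) = 0.11325 s.
t = 59.2/4665 + 0.11325 = 0.12594 s.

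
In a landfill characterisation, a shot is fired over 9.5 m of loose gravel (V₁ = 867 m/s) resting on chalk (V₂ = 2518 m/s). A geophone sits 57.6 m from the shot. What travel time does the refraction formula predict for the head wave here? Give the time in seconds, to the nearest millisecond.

t = x/V₂ + 2h·√(V₂²−V₁²)/(V₁V₂).
√(V₂²−V₁²) = √(2518²−867²) = 2364.0 m/s; delay term = 2·9.5·2364.0/(867·2518) = 0.02057 s.
t = 57.6/2518 + 0.02057 = 0.04345 s.

0.043 s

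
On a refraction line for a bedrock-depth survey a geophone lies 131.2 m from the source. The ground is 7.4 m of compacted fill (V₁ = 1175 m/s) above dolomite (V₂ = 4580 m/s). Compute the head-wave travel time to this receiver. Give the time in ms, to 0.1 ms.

t = x/V₂ + 2h·√(V₂²−V₁²)/(V₁V₂).
√(V₂²−V₁²) = √(4580²−1175²) = 4426.7 m/s; delay term = 2·7.4·4426.7/(1175·4580) = 0.01217 s.
t = 131.2/4580 + 0.01217 = 0.04082 s.

40.8 ms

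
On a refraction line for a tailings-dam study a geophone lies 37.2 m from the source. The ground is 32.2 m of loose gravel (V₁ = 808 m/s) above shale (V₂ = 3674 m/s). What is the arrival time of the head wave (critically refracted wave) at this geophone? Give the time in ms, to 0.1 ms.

t = x/V₂ + 2h·√(V₂²−V₁²)/(V₁V₂).
√(V₂²−V₁²) = √(3674²−808²) = 3584.0 m/s; delay term = 2·32.2·3584.0/(808·3674) = 0.07775 s.
t = 37.2/3674 + 0.07775 = 0.08788 s.

87.9 ms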